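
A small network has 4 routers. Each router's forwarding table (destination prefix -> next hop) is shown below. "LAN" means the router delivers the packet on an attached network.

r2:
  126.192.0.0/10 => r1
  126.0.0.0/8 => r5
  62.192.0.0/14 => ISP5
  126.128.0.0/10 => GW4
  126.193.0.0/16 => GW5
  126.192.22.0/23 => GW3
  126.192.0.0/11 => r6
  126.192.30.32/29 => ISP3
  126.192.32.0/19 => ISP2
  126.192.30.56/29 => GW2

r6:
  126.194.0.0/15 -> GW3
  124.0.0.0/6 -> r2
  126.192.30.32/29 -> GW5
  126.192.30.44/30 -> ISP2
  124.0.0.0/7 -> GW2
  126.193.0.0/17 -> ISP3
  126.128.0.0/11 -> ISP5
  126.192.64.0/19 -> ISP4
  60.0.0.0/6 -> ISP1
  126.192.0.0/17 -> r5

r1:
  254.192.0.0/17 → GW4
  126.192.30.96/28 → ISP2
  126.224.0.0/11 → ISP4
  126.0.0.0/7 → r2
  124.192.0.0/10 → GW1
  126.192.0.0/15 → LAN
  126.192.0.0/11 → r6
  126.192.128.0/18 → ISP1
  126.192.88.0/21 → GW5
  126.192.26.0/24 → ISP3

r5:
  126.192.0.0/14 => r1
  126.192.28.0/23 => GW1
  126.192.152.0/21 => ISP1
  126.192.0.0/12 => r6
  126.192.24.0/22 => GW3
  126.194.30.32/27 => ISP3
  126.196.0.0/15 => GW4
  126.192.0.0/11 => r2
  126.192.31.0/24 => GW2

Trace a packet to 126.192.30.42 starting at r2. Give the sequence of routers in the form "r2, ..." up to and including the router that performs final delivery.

At r2: longest match for 126.192.30.42 is 126.192.0.0/11 -> r6
At r6: longest match for 126.192.30.42 is 126.192.0.0/17 -> r5
At r5: longest match for 126.192.30.42 is 126.192.0.0/14 -> r1
At r1: longest match for 126.192.30.42 is 126.192.0.0/15 -> LAN

r2, r6, r5, r1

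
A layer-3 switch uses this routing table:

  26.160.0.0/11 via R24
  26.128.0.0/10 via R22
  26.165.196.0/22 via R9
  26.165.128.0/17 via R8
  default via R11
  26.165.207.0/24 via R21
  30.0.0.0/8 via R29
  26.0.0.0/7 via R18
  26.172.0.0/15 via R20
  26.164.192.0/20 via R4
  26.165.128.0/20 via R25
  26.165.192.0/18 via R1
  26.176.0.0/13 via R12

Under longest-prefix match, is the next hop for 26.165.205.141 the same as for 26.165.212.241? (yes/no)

yes

26.165.205.141: longest match 26.165.192.0/18 -> R1
26.165.212.241: longest match 26.165.192.0/18 -> R1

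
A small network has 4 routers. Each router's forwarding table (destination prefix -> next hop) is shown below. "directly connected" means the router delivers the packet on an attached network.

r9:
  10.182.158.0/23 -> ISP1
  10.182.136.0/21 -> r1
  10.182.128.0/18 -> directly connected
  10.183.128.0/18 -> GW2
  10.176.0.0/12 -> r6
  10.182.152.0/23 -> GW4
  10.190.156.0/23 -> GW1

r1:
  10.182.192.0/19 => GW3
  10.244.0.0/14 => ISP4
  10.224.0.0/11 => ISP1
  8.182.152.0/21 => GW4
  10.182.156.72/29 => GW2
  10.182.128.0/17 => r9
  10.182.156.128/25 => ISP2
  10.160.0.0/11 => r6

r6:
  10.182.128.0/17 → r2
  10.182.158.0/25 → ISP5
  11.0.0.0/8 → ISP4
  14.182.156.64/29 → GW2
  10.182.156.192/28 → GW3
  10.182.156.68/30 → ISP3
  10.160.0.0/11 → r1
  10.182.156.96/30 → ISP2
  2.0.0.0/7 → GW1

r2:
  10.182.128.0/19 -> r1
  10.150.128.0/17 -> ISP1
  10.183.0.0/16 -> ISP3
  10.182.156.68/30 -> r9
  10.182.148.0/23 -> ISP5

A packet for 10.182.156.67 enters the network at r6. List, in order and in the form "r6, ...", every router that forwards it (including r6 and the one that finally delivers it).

At r6: longest match for 10.182.156.67 is 10.182.128.0/17 -> r2
At r2: longest match for 10.182.156.67 is 10.182.128.0/19 -> r1
At r1: longest match for 10.182.156.67 is 10.182.128.0/17 -> r9
At r9: longest match for 10.182.156.67 is 10.182.128.0/18 -> directly connected

r6, r2, r1, r9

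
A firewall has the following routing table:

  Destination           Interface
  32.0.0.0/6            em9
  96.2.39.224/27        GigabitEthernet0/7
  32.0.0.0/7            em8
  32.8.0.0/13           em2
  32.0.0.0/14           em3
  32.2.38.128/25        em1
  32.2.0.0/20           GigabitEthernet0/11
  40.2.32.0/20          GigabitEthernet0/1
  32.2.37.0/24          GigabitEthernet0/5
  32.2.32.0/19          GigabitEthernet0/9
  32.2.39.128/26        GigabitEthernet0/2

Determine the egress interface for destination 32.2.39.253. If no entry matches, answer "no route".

GigabitEthernet0/9

Routes whose prefix contains 32.2.39.253:
  32.0.0.0/6 (32.0.0.0 - 35.255.255.255) -> em9
  32.0.0.0/7 (32.0.0.0 - 33.255.255.255) -> em8
  32.0.0.0/14 (32.0.0.0 - 32.3.255.255) -> em3
  32.2.32.0/19 (32.2.32.0 - 32.2.63.255) -> GigabitEthernet0/9
More-specific entries that do NOT match:
  96.2.39.224/27 (96.2.39.224 - 96.2.39.255) does not contain 32.2.39.253
  32.2.39.128/26 (32.2.39.128 - 32.2.39.191) does not contain 32.2.39.253
  32.2.38.128/25 (32.2.38.128 - 32.2.38.255) does not contain 32.2.39.253
  32.2.37.0/24 (32.2.37.0 - 32.2.37.255) does not contain 32.2.39.253
  32.2.0.0/20 (32.2.0.0 - 32.2.15.255) does not contain 32.2.39.253
  40.2.32.0/20 (40.2.32.0 - 40.2.47.255) does not contain 32.2.39.253
Longest matching prefix is /19 -> interface GigabitEthernet0/9.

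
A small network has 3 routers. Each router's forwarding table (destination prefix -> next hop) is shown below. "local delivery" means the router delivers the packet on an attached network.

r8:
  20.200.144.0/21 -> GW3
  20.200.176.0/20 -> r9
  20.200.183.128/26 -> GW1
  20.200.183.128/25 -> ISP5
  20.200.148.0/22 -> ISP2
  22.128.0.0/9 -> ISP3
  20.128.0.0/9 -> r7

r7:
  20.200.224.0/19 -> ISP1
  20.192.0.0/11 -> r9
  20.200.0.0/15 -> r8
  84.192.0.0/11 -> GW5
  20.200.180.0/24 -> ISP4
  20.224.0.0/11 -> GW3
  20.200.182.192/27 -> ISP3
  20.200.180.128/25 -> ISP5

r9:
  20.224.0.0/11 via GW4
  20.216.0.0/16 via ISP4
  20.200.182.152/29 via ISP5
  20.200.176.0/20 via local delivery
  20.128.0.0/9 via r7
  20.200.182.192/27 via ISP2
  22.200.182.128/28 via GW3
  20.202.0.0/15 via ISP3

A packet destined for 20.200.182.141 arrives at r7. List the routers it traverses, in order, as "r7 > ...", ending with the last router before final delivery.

r7 > r8 > r9

At r7: longest match for 20.200.182.141 is 20.200.0.0/15 -> r8
At r8: longest match for 20.200.182.141 is 20.200.176.0/20 -> r9
At r9: longest match for 20.200.182.141 is 20.200.176.0/20 -> local delivery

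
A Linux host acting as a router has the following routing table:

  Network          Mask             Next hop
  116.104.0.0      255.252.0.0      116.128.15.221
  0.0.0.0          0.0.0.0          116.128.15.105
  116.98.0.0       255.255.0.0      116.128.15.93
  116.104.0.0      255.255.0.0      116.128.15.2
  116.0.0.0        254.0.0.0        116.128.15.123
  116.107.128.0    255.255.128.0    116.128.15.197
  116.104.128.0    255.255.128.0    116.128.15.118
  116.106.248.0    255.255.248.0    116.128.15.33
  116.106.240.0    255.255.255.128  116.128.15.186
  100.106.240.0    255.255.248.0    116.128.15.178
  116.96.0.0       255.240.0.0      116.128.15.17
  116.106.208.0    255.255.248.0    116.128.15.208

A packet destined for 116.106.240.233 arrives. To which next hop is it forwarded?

116.128.15.221

Routes whose prefix contains 116.106.240.233:
  0.0.0.0/0 (default, matches everything) -> 116.128.15.105
  116.0.0.0/7 (116.0.0.0 - 117.255.255.255) -> 116.128.15.123
  116.96.0.0/12 (116.96.0.0 - 116.111.255.255) -> 116.128.15.17
  116.104.0.0/14 (116.104.0.0 - 116.107.255.255) -> 116.128.15.221
More-specific entries that do NOT match:
  116.106.240.0/25 (116.106.240.0 - 116.106.240.127) does not contain 116.106.240.233
  116.106.248.0/21 (116.106.248.0 - 116.106.255.255) does not contain 116.106.240.233
  100.106.240.0/21 (100.106.240.0 - 100.106.247.255) does not contain 116.106.240.233
  116.106.208.0/21 (116.106.208.0 - 116.106.215.255) does not contain 116.106.240.233
  116.107.128.0/17 (116.107.128.0 - 116.107.255.255) does not contain 116.106.240.233
  116.104.128.0/17 (116.104.128.0 - 116.104.255.255) does not contain 116.106.240.233
  116.98.0.0/16 (116.98.0.0 - 116.98.255.255) does not contain 116.106.240.233
  116.104.0.0/16 (116.104.0.0 - 116.104.255.255) does not contain 116.106.240.233
Longest matching prefix is /14 -> next hop 116.128.15.221.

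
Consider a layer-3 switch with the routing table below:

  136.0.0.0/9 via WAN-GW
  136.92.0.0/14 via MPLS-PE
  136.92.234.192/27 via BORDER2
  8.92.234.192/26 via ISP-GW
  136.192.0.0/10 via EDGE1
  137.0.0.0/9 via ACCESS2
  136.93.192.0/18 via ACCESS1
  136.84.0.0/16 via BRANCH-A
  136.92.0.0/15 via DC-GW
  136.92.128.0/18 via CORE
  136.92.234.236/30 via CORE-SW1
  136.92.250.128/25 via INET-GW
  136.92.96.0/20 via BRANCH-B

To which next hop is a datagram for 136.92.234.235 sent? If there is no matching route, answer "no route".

Routes whose prefix contains 136.92.234.235:
  136.0.0.0/9 (136.0.0.0 - 136.127.255.255) -> WAN-GW
  136.92.0.0/14 (136.92.0.0 - 136.95.255.255) -> MPLS-PE
  136.92.0.0/15 (136.92.0.0 - 136.93.255.255) -> DC-GW
More-specific entries that do NOT match:
  136.92.234.236/30 (136.92.234.236 - 136.92.234.239) does not contain 136.92.234.235
  136.92.234.192/27 (136.92.234.192 - 136.92.234.223) does not contain 136.92.234.235
  8.92.234.192/26 (8.92.234.192 - 8.92.234.255) does not contain 136.92.234.235
  136.92.250.128/25 (136.92.250.128 - 136.92.250.255) does not contain 136.92.234.235
  136.92.96.0/20 (136.92.96.0 - 136.92.111.255) does not contain 136.92.234.235
  136.93.192.0/18 (136.93.192.0 - 136.93.255.255) does not contain 136.92.234.235
  136.92.128.0/18 (136.92.128.0 - 136.92.191.255) does not contain 136.92.234.235
  136.84.0.0/16 (136.84.0.0 - 136.84.255.255) does not contain 136.92.234.235
Longest matching prefix is /15 -> next hop DC-GW.

DC-GW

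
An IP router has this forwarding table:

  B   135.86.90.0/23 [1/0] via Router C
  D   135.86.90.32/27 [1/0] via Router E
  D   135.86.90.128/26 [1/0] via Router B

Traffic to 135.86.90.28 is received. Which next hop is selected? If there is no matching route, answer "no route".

Router C

Routes whose prefix contains 135.86.90.28:
  135.86.90.0/23 (135.86.90.0 - 135.86.91.255) -> Router C
More-specific entries that do NOT match:
  135.86.90.32/27 (135.86.90.32 - 135.86.90.63) does not contain 135.86.90.28
  135.86.90.128/26 (135.86.90.128 - 135.86.90.191) does not contain 135.86.90.28
Longest matching prefix is /23 -> next hop Router C.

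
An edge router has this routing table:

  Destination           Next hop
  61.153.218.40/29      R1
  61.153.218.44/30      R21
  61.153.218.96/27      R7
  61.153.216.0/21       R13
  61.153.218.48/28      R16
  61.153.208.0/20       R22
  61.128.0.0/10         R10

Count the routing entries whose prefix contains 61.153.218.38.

Prefixes containing 61.153.218.38:
  61.128.0.0/10 (61.128.0.0 - 61.191.255.255)
  61.153.208.0/20 (61.153.208.0 - 61.153.223.255)
  61.153.216.0/21 (61.153.216.0 - 61.153.223.255)
Total matching entries: 3.

3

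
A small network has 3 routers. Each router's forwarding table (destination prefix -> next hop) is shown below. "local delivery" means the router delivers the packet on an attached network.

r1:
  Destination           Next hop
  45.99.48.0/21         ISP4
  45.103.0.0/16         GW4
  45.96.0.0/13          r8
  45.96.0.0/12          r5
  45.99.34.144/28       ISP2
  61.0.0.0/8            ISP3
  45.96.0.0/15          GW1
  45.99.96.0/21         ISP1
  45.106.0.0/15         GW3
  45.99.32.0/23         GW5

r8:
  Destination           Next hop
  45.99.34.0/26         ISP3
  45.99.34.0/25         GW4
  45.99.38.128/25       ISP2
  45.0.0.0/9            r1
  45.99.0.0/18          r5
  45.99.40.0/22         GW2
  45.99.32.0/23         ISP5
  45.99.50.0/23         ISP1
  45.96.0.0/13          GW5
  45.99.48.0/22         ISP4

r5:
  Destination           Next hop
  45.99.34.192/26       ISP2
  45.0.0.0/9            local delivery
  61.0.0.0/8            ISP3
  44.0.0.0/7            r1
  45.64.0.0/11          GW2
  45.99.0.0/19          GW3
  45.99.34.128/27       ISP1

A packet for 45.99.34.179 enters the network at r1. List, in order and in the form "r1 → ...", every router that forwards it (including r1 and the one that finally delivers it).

r1 → r8 → r5

At r1: longest match for 45.99.34.179 is 45.96.0.0/13 -> r8
At r8: longest match for 45.99.34.179 is 45.99.0.0/18 -> r5
At r5: longest match for 45.99.34.179 is 45.0.0.0/9 -> local delivery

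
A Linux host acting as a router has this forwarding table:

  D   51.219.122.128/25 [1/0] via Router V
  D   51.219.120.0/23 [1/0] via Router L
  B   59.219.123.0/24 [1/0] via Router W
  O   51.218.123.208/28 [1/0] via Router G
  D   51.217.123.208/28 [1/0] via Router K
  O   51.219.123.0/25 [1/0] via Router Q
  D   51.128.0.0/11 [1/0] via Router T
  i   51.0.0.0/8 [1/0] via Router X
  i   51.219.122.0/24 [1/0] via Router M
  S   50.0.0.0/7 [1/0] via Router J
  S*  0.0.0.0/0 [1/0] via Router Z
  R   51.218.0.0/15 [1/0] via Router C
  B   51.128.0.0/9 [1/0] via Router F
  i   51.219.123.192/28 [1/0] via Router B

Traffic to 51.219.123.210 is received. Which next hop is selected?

Router C

Routes whose prefix contains 51.219.123.210:
  0.0.0.0/0 (default, matches everything) -> Router Z
  50.0.0.0/7 (50.0.0.0 - 51.255.255.255) -> Router J
  51.0.0.0/8 (51.0.0.0 - 51.255.255.255) -> Router X
  51.128.0.0/9 (51.128.0.0 - 51.255.255.255) -> Router F
  51.218.0.0/15 (51.218.0.0 - 51.219.255.255) -> Router C
More-specific entries that do NOT match:
  51.218.123.208/28 (51.218.123.208 - 51.218.123.223) does not contain 51.219.123.210
  51.217.123.208/28 (51.217.123.208 - 51.217.123.223) does not contain 51.219.123.210
  51.219.123.192/28 (51.219.123.192 - 51.219.123.207) does not contain 51.219.123.210
  51.219.122.128/25 (51.219.122.128 - 51.219.122.255) does not contain 51.219.123.210
  51.219.123.0/25 (51.219.123.0 - 51.219.123.127) does not contain 51.219.123.210
  59.219.123.0/24 (59.219.123.0 - 59.219.123.255) does not contain 51.219.123.210
  51.219.122.0/24 (51.219.122.0 - 51.219.122.255) does not contain 51.219.123.210
  51.219.120.0/23 (51.219.120.0 - 51.219.121.255) does not contain 51.219.123.210
Longest matching prefix is /15 -> next hop Router C.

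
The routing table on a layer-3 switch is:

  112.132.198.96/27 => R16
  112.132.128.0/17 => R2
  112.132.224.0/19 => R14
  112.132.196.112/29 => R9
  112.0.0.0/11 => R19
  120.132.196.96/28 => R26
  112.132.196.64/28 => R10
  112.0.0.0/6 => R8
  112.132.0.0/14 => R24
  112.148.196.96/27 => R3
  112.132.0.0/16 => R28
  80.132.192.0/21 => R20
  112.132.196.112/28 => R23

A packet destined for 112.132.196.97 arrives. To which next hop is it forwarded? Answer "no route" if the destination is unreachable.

R2

Routes whose prefix contains 112.132.196.97:
  112.0.0.0/6 (112.0.0.0 - 115.255.255.255) -> R8
  112.132.0.0/14 (112.132.0.0 - 112.135.255.255) -> R24
  112.132.0.0/16 (112.132.0.0 - 112.132.255.255) -> R28
  112.132.128.0/17 (112.132.128.0 - 112.132.255.255) -> R2
More-specific entries that do NOT match:
  112.132.196.112/29 (112.132.196.112 - 112.132.196.119) does not contain 112.132.196.97
  120.132.196.96/28 (120.132.196.96 - 120.132.196.111) does not contain 112.132.196.97
  112.132.196.64/28 (112.132.196.64 - 112.132.196.79) does not contain 112.132.196.97
  112.132.196.112/28 (112.132.196.112 - 112.132.196.127) does not contain 112.132.196.97
  112.132.198.96/27 (112.132.198.96 - 112.132.198.127) does not contain 112.132.196.97
  112.148.196.96/27 (112.148.196.96 - 112.148.196.127) does not contain 112.132.196.97
  80.132.192.0/21 (80.132.192.0 - 80.132.199.255) does not contain 112.132.196.97
  112.132.224.0/19 (112.132.224.0 - 112.132.255.255) does not contain 112.132.196.97
Longest matching prefix is /17 -> next hop R2.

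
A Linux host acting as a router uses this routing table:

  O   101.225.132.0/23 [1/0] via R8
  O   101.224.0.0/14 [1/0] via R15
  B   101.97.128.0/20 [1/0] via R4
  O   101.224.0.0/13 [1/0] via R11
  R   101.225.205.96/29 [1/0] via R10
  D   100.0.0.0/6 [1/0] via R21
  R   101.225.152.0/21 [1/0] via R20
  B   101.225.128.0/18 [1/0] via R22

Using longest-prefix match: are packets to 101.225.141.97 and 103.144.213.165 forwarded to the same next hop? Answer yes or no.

no

101.225.141.97: longest match 101.225.128.0/18 -> R22
103.144.213.165: longest match 100.0.0.0/6 -> R21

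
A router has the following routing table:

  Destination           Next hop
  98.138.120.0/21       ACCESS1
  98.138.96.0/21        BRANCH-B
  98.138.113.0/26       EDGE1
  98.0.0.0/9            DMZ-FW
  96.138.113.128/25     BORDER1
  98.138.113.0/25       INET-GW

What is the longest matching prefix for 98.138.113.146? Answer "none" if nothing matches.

98.138.113.146 is outside every listed prefix and there is no default route.

none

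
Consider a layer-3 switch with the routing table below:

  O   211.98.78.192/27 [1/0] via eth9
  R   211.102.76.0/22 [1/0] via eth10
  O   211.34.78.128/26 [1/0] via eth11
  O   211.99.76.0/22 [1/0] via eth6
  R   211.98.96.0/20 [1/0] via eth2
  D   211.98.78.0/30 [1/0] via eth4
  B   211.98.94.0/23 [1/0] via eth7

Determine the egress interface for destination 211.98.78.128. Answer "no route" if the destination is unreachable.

No entry's prefix contains 211.98.78.128; there is no default route.

no route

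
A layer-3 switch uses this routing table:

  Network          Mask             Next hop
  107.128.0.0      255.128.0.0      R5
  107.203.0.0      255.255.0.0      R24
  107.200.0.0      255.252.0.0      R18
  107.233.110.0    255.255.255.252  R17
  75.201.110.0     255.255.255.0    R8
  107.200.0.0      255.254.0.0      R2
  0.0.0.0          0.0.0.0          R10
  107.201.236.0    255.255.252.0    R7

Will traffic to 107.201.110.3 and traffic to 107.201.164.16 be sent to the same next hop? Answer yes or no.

107.201.110.3: longest match 107.200.0.0/15 -> R2
107.201.164.16: longest match 107.200.0.0/15 -> R2

yes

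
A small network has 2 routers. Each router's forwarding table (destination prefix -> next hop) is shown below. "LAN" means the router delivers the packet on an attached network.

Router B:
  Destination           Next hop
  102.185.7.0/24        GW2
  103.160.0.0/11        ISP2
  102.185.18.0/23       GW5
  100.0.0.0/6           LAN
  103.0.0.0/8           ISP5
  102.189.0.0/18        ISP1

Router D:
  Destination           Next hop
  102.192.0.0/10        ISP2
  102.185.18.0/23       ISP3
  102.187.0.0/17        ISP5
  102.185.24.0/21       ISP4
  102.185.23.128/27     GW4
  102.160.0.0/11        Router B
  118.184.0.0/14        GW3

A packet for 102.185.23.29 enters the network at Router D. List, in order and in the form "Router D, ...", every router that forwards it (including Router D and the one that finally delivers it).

Router D, Router B

At Router D: longest match for 102.185.23.29 is 102.160.0.0/11 -> Router B
At Router B: longest match for 102.185.23.29 is 100.0.0.0/6 -> LAN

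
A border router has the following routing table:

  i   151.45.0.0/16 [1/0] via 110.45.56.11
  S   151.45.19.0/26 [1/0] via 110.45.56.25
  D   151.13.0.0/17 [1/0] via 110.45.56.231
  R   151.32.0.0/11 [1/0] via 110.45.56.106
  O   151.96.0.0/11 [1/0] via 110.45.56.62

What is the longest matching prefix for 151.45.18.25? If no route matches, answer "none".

Entries matching 151.45.18.25:
  151.32.0.0/11 (151.32.0.0 - 151.63.255.255)
  151.45.0.0/16 (151.45.0.0 - 151.45.255.255)
Most specific is 151.45.0.0/16.

151.45.0.0/16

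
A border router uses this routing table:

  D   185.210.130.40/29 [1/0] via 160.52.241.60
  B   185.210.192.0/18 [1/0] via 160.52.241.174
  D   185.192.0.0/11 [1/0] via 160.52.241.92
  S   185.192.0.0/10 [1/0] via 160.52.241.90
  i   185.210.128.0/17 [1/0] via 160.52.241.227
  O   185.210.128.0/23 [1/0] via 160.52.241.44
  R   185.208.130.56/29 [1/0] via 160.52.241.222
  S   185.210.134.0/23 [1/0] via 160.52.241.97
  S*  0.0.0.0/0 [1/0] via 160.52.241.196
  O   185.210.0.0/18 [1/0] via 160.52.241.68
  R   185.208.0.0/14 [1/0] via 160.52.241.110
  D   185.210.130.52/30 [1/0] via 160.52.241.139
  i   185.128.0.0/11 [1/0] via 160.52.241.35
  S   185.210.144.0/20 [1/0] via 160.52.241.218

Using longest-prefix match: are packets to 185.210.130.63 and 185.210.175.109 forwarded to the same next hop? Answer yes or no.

yes

185.210.130.63: longest match 185.210.128.0/17 -> 160.52.241.227
185.210.175.109: longest match 185.210.128.0/17 -> 160.52.241.227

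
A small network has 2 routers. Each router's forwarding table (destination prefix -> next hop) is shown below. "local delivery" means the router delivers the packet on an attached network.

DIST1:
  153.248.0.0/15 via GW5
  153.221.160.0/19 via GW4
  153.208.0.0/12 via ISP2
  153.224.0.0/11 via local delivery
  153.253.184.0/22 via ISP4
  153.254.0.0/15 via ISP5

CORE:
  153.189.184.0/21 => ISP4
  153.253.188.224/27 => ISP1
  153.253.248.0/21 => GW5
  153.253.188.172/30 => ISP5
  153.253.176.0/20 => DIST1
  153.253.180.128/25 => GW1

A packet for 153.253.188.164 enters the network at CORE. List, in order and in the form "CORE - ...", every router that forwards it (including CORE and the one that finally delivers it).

CORE - DIST1

At CORE: longest match for 153.253.188.164 is 153.253.176.0/20 -> DIST1
At DIST1: longest match for 153.253.188.164 is 153.224.0.0/11 -> local delivery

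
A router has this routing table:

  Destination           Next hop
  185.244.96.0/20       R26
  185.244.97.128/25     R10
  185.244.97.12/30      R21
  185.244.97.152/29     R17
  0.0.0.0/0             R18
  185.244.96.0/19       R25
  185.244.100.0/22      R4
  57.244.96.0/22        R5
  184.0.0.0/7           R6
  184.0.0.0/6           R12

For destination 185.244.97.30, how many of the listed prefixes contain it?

Prefixes containing 185.244.97.30:
  0.0.0.0/0 (default, matches everything)
  184.0.0.0/6 (184.0.0.0 - 187.255.255.255)
  184.0.0.0/7 (184.0.0.0 - 185.255.255.255)
  185.244.96.0/19 (185.244.96.0 - 185.244.127.255)
  185.244.96.0/20 (185.244.96.0 - 185.244.111.255)
Total matching entries: 5.

5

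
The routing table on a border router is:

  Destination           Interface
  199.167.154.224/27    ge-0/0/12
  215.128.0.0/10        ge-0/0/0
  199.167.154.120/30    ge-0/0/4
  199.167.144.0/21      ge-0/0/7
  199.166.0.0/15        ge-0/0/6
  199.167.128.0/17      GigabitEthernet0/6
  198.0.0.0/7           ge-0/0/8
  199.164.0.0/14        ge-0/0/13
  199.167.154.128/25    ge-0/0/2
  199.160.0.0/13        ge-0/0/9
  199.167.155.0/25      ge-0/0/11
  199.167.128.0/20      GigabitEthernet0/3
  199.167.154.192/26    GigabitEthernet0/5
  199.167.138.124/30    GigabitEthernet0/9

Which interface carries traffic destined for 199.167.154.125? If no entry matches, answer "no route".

Routes whose prefix contains 199.167.154.125:
  198.0.0.0/7 (198.0.0.0 - 199.255.255.255) -> ge-0/0/8
  199.160.0.0/13 (199.160.0.0 - 199.167.255.255) -> ge-0/0/9
  199.164.0.0/14 (199.164.0.0 - 199.167.255.255) -> ge-0/0/13
  199.166.0.0/15 (199.166.0.0 - 199.167.255.255) -> ge-0/0/6
  199.167.128.0/17 (199.167.128.0 - 199.167.255.255) -> GigabitEthernet0/6
More-specific entries that do NOT match:
  199.167.154.120/30 (199.167.154.120 - 199.167.154.123) does not contain 199.167.154.125
  199.167.138.124/30 (199.167.138.124 - 199.167.138.127) does not contain 199.167.154.125
  199.167.154.224/27 (199.167.154.224 - 199.167.154.255) does not contain 199.167.154.125
  199.167.154.192/26 (199.167.154.192 - 199.167.154.255) does not contain 199.167.154.125
  199.167.154.128/25 (199.167.154.128 - 199.167.154.255) does not contain 199.167.154.125
  199.167.155.0/25 (199.167.155.0 - 199.167.155.127) does not contain 199.167.154.125
  199.167.144.0/21 (199.167.144.0 - 199.167.151.255) does not contain 199.167.154.125
  199.167.128.0/20 (199.167.128.0 - 199.167.143.255) does not contain 199.167.154.125
Longest matching prefix is /17 -> interface GigabitEthernet0/6.

GigabitEthernet0/6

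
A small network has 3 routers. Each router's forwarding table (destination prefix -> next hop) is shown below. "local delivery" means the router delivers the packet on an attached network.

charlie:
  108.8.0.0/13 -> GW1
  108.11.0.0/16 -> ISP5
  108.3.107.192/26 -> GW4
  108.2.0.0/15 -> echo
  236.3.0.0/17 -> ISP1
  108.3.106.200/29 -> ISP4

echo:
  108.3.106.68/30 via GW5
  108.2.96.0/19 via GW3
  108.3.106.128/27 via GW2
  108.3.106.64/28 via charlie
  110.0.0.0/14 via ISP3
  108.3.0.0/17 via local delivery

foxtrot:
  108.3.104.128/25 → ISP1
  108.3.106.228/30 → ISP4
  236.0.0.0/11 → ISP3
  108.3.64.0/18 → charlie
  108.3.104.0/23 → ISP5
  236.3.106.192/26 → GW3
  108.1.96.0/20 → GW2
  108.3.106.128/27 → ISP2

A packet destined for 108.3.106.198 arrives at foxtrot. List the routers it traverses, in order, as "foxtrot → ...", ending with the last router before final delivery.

At foxtrot: longest match for 108.3.106.198 is 108.3.64.0/18 -> charlie
At charlie: longest match for 108.3.106.198 is 108.2.0.0/15 -> echo
At echo: longest match for 108.3.106.198 is 108.3.0.0/17 -> local delivery

foxtrot → charlie → echo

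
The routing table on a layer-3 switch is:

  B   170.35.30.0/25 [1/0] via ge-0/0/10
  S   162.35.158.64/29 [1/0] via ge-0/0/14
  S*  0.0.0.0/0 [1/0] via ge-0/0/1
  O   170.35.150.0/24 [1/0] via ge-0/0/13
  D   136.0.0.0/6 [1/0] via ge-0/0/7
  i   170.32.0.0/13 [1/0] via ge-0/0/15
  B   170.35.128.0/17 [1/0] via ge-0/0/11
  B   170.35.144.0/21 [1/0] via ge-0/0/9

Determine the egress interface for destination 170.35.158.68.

ge-0/0/11

Routes whose prefix contains 170.35.158.68:
  0.0.0.0/0 (default, matches everything) -> ge-0/0/1
  170.32.0.0/13 (170.32.0.0 - 170.39.255.255) -> ge-0/0/15
  170.35.128.0/17 (170.35.128.0 - 170.35.255.255) -> ge-0/0/11
More-specific entries that do NOT match:
  162.35.158.64/29 (162.35.158.64 - 162.35.158.71) does not contain 170.35.158.68
  170.35.30.0/25 (170.35.30.0 - 170.35.30.127) does not contain 170.35.158.68
  170.35.150.0/24 (170.35.150.0 - 170.35.150.255) does not contain 170.35.158.68
  170.35.144.0/21 (170.35.144.0 - 170.35.151.255) does not contain 170.35.158.68
Longest matching prefix is /17 -> interface ge-0/0/11.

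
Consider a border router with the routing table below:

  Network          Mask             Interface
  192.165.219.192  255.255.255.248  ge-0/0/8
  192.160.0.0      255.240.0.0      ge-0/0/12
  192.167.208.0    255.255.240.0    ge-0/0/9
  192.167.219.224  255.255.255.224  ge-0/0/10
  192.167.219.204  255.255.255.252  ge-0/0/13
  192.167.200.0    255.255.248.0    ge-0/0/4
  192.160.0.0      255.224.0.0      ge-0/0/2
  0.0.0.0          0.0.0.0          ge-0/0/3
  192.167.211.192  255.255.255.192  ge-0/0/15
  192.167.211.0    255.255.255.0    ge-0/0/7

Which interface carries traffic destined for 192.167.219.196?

ge-0/0/9

Routes whose prefix contains 192.167.219.196:
  0.0.0.0/0 (default, matches everything) -> ge-0/0/3
  192.160.0.0/11 (192.160.0.0 - 192.191.255.255) -> ge-0/0/2
  192.160.0.0/12 (192.160.0.0 - 192.175.255.255) -> ge-0/0/12
  192.167.208.0/20 (192.167.208.0 - 192.167.223.255) -> ge-0/0/9
More-specific entries that do NOT match:
  192.167.219.204/30 (192.167.219.204 - 192.167.219.207) does not contain 192.167.219.196
  192.165.219.192/29 (192.165.219.192 - 192.165.219.199) does not contain 192.167.219.196
  192.167.219.224/27 (192.167.219.224 - 192.167.219.255) does not contain 192.167.219.196
  192.167.211.192/26 (192.167.211.192 - 192.167.211.255) does not contain 192.167.219.196
  192.167.211.0/24 (192.167.211.0 - 192.167.211.255) does not contain 192.167.219.196
  192.167.200.0/21 (192.167.200.0 - 192.167.207.255) does not contain 192.167.219.196
Longest matching prefix is /20 -> interface ge-0/0/9.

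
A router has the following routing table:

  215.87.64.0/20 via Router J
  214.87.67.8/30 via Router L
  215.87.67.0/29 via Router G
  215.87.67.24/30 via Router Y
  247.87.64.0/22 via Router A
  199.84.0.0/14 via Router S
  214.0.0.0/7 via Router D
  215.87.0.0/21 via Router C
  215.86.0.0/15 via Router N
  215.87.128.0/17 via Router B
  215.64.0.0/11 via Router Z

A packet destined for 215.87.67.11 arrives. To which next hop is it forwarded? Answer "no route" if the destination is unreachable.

Routes whose prefix contains 215.87.67.11:
  214.0.0.0/7 (214.0.0.0 - 215.255.255.255) -> Router D
  215.64.0.0/11 (215.64.0.0 - 215.95.255.255) -> Router Z
  215.86.0.0/15 (215.86.0.0 - 215.87.255.255) -> Router N
  215.87.64.0/20 (215.87.64.0 - 215.87.79.255) -> Router J
More-specific entries that do NOT match:
  214.87.67.8/30 (214.87.67.8 - 214.87.67.11) does not contain 215.87.67.11
  215.87.67.24/30 (215.87.67.24 - 215.87.67.27) does not contain 215.87.67.11
  215.87.67.0/29 (215.87.67.0 - 215.87.67.7) does not contain 215.87.67.11
  247.87.64.0/22 (247.87.64.0 - 247.87.67.255) does not contain 215.87.67.11
  215.87.0.0/21 (215.87.0.0 - 215.87.7.255) does not contain 215.87.67.11
Longest matching prefix is /20 -> next hop Router J.

Router J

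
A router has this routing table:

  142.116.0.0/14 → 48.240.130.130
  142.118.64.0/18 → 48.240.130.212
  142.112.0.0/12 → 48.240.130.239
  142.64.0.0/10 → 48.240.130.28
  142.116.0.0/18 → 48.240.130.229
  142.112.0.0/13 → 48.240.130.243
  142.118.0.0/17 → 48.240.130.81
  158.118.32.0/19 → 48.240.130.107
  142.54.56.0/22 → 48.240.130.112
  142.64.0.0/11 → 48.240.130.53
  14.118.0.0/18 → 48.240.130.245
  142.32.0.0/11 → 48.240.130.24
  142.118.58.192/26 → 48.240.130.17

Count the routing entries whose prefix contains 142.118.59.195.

5

Prefixes containing 142.118.59.195:
  142.64.0.0/10 (142.64.0.0 - 142.127.255.255)
  142.112.0.0/12 (142.112.0.0 - 142.127.255.255)
  142.112.0.0/13 (142.112.0.0 - 142.119.255.255)
  142.116.0.0/14 (142.116.0.0 - 142.119.255.255)
  142.118.0.0/17 (142.118.0.0 - 142.118.127.255)
Total matching entries: 5.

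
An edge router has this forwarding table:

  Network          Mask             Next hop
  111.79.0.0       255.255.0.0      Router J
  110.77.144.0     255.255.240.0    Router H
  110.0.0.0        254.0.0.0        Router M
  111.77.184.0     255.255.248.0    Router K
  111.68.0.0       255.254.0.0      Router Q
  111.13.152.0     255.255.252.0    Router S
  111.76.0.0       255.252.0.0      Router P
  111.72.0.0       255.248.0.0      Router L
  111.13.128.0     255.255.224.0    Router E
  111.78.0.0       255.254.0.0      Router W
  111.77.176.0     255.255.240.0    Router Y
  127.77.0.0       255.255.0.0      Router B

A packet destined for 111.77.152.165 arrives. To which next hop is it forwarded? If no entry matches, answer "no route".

Routes whose prefix contains 111.77.152.165:
  110.0.0.0/7 (110.0.0.0 - 111.255.255.255) -> Router M
  111.72.0.0/13 (111.72.0.0 - 111.79.255.255) -> Router L
  111.76.0.0/14 (111.76.0.0 - 111.79.255.255) -> Router P
More-specific entries that do NOT match:
  111.13.152.0/22 (111.13.152.0 - 111.13.155.255) does not contain 111.77.152.165
  111.77.184.0/21 (111.77.184.0 - 111.77.191.255) does not contain 111.77.152.165
  110.77.144.0/20 (110.77.144.0 - 110.77.159.255) does not contain 111.77.152.165
  111.77.176.0/20 (111.77.176.0 - 111.77.191.255) does not contain 111.77.152.165
  111.13.128.0/19 (111.13.128.0 - 111.13.159.255) does not contain 111.77.152.165
  111.79.0.0/16 (111.79.0.0 - 111.79.255.255) does not contain 111.77.152.165
  127.77.0.0/16 (127.77.0.0 - 127.77.255.255) does not contain 111.77.152.165
  111.68.0.0/15 (111.68.0.0 - 111.69.255.255) does not contain 111.77.152.165
  111.78.0.0/15 (111.78.0.0 - 111.79.255.255) does not contain 111.77.152.165
Longest matching prefix is /14 -> next hop Router P.

Router P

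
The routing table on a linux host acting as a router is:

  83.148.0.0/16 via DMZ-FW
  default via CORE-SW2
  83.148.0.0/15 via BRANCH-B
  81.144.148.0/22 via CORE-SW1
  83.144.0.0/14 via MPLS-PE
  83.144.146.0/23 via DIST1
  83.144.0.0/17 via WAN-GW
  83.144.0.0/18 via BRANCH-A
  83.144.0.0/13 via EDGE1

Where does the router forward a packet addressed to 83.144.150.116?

MPLS-PE

Routes whose prefix contains 83.144.150.116:
  0.0.0.0/0 (default, matches everything) -> CORE-SW2
  83.144.0.0/13 (83.144.0.0 - 83.151.255.255) -> EDGE1
  83.144.0.0/14 (83.144.0.0 - 83.147.255.255) -> MPLS-PE
More-specific entries that do NOT match:
  83.144.146.0/23 (83.144.146.0 - 83.144.147.255) does not contain 83.144.150.116
  81.144.148.0/22 (81.144.148.0 - 81.144.151.255) does not contain 83.144.150.116
  83.144.0.0/18 (83.144.0.0 - 83.144.63.255) does not contain 83.144.150.116
  83.144.0.0/17 (83.144.0.0 - 83.144.127.255) does not contain 83.144.150.116
  83.148.0.0/16 (83.148.0.0 - 83.148.255.255) does not contain 83.144.150.116
  83.148.0.0/15 (83.148.0.0 - 83.149.255.255) does not contain 83.144.150.116
Longest matching prefix is /14 -> next hop MPLS-PE.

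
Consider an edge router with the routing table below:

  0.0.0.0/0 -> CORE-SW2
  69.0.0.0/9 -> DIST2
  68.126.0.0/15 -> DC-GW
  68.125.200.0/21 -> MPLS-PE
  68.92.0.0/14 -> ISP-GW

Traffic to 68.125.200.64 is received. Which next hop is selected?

Routes whose prefix contains 68.125.200.64:
  0.0.0.0/0 (default, matches everything) -> CORE-SW2
  68.125.200.0/21 (68.125.200.0 - 68.125.207.255) -> MPLS-PE
Longest matching prefix is /21 -> next hop MPLS-PE.

MPLS-PE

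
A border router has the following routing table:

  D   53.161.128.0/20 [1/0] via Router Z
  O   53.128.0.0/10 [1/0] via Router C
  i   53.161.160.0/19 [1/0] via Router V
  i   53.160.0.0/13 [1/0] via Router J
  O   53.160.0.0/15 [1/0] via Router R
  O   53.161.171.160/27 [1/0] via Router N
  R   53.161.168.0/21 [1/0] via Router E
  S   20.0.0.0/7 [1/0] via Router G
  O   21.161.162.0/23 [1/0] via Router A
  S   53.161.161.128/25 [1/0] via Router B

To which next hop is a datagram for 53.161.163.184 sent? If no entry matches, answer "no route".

Routes whose prefix contains 53.161.163.184:
  53.128.0.0/10 (53.128.0.0 - 53.191.255.255) -> Router C
  53.160.0.0/13 (53.160.0.0 - 53.167.255.255) -> Router J
  53.160.0.0/15 (53.160.0.0 - 53.161.255.255) -> Router R
  53.161.160.0/19 (53.161.160.0 - 53.161.191.255) -> Router V
More-specific entries that do NOT match:
  53.161.171.160/27 (53.161.171.160 - 53.161.171.191) does not contain 53.161.163.184
  53.161.161.128/25 (53.161.161.128 - 53.161.161.255) does not contain 53.161.163.184
  21.161.162.0/23 (21.161.162.0 - 21.161.163.255) does not contain 53.161.163.184
  53.161.168.0/21 (53.161.168.0 - 53.161.175.255) does not contain 53.161.163.184
  53.161.128.0/20 (53.161.128.0 - 53.161.143.255) does not contain 53.161.163.184
Longest matching prefix is /19 -> next hop Router V.

Router V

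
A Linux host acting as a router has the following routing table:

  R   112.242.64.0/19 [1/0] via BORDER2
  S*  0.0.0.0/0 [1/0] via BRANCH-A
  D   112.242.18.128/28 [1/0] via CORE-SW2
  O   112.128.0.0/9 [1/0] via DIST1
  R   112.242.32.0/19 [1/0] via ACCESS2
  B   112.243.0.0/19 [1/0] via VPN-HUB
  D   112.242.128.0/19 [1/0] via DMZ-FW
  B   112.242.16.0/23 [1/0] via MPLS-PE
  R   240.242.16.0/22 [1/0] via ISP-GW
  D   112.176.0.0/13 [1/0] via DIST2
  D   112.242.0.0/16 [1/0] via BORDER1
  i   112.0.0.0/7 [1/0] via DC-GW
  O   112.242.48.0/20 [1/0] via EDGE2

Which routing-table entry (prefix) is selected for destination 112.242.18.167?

Entries matching 112.242.18.167:
  0.0.0.0/0 (default, matches everything)
  112.0.0.0/7 (112.0.0.0 - 113.255.255.255)
  112.128.0.0/9 (112.128.0.0 - 112.255.255.255)
  112.242.0.0/16 (112.242.0.0 - 112.242.255.255)
Most specific is 112.242.0.0/16.

112.242.0.0/16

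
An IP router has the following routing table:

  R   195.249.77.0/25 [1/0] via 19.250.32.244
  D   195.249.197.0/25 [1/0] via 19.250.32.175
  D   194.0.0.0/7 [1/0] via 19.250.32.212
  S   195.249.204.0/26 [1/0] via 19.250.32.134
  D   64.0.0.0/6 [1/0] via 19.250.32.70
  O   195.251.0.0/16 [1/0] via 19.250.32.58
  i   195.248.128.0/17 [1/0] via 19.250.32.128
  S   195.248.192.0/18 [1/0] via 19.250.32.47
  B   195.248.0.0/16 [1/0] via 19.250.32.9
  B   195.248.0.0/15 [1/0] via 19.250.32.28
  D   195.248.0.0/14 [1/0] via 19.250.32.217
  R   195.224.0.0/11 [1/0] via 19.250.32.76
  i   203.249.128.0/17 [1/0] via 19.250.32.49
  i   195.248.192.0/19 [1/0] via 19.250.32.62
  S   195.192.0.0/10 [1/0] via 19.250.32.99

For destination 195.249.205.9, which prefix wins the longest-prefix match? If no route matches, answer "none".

Entries matching 195.249.205.9:
  194.0.0.0/7 (194.0.0.0 - 195.255.255.255)
  195.192.0.0/10 (195.192.0.0 - 195.255.255.255)
  195.224.0.0/11 (195.224.0.0 - 195.255.255.255)
  195.248.0.0/14 (195.248.0.0 - 195.251.255.255)
  195.248.0.0/15 (195.248.0.0 - 195.249.255.255)
Most specific is 195.248.0.0/15.

195.248.0.0/15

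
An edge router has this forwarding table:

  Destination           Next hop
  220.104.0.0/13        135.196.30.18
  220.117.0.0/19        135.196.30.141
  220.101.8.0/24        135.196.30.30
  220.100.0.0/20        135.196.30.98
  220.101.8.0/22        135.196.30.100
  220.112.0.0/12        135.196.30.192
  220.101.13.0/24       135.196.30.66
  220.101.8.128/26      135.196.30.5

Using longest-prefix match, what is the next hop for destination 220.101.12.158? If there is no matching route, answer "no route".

no route

No entry's prefix contains 220.101.12.158; there is no default route.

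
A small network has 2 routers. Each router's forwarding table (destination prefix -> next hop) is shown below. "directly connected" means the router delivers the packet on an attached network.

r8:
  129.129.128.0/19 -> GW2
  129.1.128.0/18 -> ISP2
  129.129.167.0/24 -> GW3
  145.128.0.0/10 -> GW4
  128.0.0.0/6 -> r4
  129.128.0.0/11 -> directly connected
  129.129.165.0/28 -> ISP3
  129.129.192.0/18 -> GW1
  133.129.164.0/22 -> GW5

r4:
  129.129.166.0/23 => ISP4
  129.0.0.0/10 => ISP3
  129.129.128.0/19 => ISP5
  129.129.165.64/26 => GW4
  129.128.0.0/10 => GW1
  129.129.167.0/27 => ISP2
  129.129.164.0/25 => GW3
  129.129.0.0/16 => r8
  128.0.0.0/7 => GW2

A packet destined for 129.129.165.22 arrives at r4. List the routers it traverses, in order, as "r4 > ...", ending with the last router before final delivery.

At r4: longest match for 129.129.165.22 is 129.129.0.0/16 -> r8
At r8: longest match for 129.129.165.22 is 129.128.0.0/11 -> directly connected

r4 > r8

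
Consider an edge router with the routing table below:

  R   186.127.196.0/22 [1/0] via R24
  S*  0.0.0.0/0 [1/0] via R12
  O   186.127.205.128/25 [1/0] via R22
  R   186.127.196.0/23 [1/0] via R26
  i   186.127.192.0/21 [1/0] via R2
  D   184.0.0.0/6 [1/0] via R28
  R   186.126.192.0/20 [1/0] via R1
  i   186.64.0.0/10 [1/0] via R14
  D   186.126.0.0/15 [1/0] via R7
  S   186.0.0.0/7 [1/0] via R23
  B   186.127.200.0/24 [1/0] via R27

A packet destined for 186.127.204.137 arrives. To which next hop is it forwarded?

Routes whose prefix contains 186.127.204.137:
  0.0.0.0/0 (default, matches everything) -> R12
  184.0.0.0/6 (184.0.0.0 - 187.255.255.255) -> R28
  186.0.0.0/7 (186.0.0.0 - 187.255.255.255) -> R23
  186.64.0.0/10 (186.64.0.0 - 186.127.255.255) -> R14
  186.126.0.0/15 (186.126.0.0 - 186.127.255.255) -> R7
More-specific entries that do NOT match:
  186.127.205.128/25 (186.127.205.128 - 186.127.205.255) does not contain 186.127.204.137
  186.127.200.0/24 (186.127.200.0 - 186.127.200.255) does not contain 186.127.204.137
  186.127.196.0/23 (186.127.196.0 - 186.127.197.255) does not contain 186.127.204.137
  186.127.196.0/22 (186.127.196.0 - 186.127.199.255) does not contain 186.127.204.137
  186.127.192.0/21 (186.127.192.0 - 186.127.199.255) does not contain 186.127.204.137
  186.126.192.0/20 (186.126.192.0 - 186.126.207.255) does not contain 186.127.204.137
Longest matching prefix is /15 -> next hop R7.

R7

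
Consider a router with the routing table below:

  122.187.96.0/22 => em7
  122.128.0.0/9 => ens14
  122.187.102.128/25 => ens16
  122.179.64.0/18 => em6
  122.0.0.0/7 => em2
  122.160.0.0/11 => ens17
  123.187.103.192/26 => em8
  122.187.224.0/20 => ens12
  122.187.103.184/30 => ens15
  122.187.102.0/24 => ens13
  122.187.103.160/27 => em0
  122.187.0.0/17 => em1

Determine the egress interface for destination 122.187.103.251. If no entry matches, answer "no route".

em1

Routes whose prefix contains 122.187.103.251:
  122.0.0.0/7 (122.0.0.0 - 123.255.255.255) -> em2
  122.128.0.0/9 (122.128.0.0 - 122.255.255.255) -> ens14
  122.160.0.0/11 (122.160.0.0 - 122.191.255.255) -> ens17
  122.187.0.0/17 (122.187.0.0 - 122.187.127.255) -> em1
More-specific entries that do NOT match:
  122.187.103.184/30 (122.187.103.184 - 122.187.103.187) does not contain 122.187.103.251
  122.187.103.160/27 (122.187.103.160 - 122.187.103.191) does not contain 122.187.103.251
  123.187.103.192/26 (123.187.103.192 - 123.187.103.255) does not contain 122.187.103.251
  122.187.102.128/25 (122.187.102.128 - 122.187.102.255) does not contain 122.187.103.251
  122.187.102.0/24 (122.187.102.0 - 122.187.102.255) does not contain 122.187.103.251
  122.187.96.0/22 (122.187.96.0 - 122.187.99.255) does not contain 122.187.103.251
  122.187.224.0/20 (122.187.224.0 - 122.187.239.255) does not contain 122.187.103.251
  122.179.64.0/18 (122.179.64.0 - 122.179.127.255) does not contain 122.187.103.251
Longest matching prefix is /17 -> interface em1.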